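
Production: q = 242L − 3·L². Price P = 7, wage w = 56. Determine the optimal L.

The marginal product of L is MP_L = 242 − 6L.
A price-taking firm hires until the value of the marginal product equals the wage: P·MP_L = w, so 7·(242 − 6L) = 56.
Then 242 − 6L = 8, giving L = 39.

L* = 39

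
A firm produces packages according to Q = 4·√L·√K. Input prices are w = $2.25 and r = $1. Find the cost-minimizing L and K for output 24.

Cost minimization requires the marginal rate of technical substitution to equal the input-price ratio: MP_L/MP_K = w/r.
Here MP_L/MP_K = (1/2)·(K/L)/(1/2) = (K/L). Setting this equal to 2.25/1 = 2.25 gives K = 2.25L.
Substituting into Q = 24: 4·L^(1/2)·(2.25L)^(1/2) = 24.
Solving, L = 4 and K = 9.

L* = 4, K* = 9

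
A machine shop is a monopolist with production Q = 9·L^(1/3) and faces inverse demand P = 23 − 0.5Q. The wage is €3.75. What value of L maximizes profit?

Marginal revenue from the inverse demand is MR = 23 − Q.
The marginal product is MP_L = 3·L^(-2/3).
A monopolist hires until marginal revenue product equals the wage: MR·MP_L = w.
At L, Q = 9·L^(1/3). Substituting and solving: (23 − 9·L^(1/3))·3·L^(-2/3) = 3.75 gives L = 8.

L* = 8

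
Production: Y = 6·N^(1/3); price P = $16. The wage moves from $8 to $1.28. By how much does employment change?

ΔN = 117

From P·MP_N = w with MP_N = 2·N^(-2/3), the labor demand is N(w) = (32/w)^(3/2).
At w = 8: N = 8. At w = 1.28: N = 125.
ΔN = 125 − 8 = 117.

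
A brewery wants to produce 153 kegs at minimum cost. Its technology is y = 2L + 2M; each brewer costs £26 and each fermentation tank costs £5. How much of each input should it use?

L* = 0, M* = 76.5

The inputs are perfect substitutes, so the firm uses whichever has the lower cost per unit of output.
Cost per unit of output via L is w/2 = 13; via M it is r/2 = 2.5. M is cheaper.
Producing y = 153 with M alone: L = 0, M = 76.5.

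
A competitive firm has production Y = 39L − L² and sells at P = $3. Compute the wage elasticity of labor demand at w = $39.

ε = -0.5

From P·MP_L = w with MP_L = 39 − 2L, labor demand is L(w) = (39 − w/3)/2.
dL/dw = −1/(6) = -1/6.
At w = 39, L = 13, so ε = (dL/dw)·(w/L) = (-1/6)·(39/13) = -0.5.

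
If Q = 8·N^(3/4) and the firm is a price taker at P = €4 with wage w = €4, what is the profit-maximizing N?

N* = 1296

MP_N = (3/4)·8·N^(-1/4) = 6·N^(-1/4).
Profit maximization for a price taker requires P·MP_N = w: 4·6·N^(-1/4) = 4.
So N^(-1/4) = 1/6, which gives N = 1296.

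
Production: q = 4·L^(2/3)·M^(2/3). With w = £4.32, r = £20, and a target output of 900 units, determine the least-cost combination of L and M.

L* = 125, M* = 27

Cost minimization requires the marginal rate of technical substitution to equal the input-price ratio: MP_L/MP_M = w/r.
Here MP_L/MP_M = (2/3)·(M/L)/(2/3) = (M/L). Setting this equal to 4.32/20 = 0.216 gives M = 0.216L.
Substituting into q = 900: 4·L^(2/3)·(0.216L)^(2/3) = 900.
Solving, L = 125 and M = 27.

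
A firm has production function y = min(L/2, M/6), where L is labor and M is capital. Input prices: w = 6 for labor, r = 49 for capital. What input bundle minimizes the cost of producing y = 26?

L* = 52, M* = 156

With a fixed-proportions technology, the cost-minimizing bundle uses no slack in either input: L/2 = M/6 = y.
So L = 2·26 = 52 and M = 6·26 = 156.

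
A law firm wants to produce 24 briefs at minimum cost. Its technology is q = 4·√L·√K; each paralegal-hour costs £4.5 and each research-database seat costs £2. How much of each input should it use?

L* = 4, K* = 9

Cost minimization requires the marginal rate of technical substitution to equal the input-price ratio: MP_L/MP_K = w/r.
Here MP_L/MP_K = (1/2)·(K/L)/(1/2) = (K/L). Setting this equal to 4.5/2 = 2.25 gives K = 2.25L.
Substituting into q = 24: 4·L^(1/2)·(2.25L)^(1/2) = 24.
Solving, L = 4 and K = 9.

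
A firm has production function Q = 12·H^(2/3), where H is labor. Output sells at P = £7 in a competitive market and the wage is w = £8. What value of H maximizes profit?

MP_H = (2/3)·12·H^(-1/3) = 8·H^(-1/3).
Profit maximization for a price taker requires P·MP_H = w: 7·8·H^(-1/3) = 8.
So H^(-1/3) = 1/7, which gives H = 343.

H* = 343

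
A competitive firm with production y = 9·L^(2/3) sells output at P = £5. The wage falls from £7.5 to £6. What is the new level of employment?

From P·MP_L = w with MP_L = 6·L^(-1/3), the labor demand is L(w) = (30/w)^(3).
At w = 7.5: L = 64. At w = 6: L = 125.

L* = 125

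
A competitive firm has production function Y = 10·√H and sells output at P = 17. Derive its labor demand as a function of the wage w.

H(w) = 7225/w²

MP_H = (1/2)·10·H^(-1/2) = 5·H^(-1/2).
Setting P·MP_H = w: 85·H^(-1/2) = w.
Solving for H: H^(-1/2) = w/85, so H = (85/w)^(2).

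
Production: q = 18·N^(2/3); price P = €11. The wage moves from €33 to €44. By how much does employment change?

From P·MP_N = w with MP_N = 12·N^(-1/3), the labor demand is N(w) = (132/w)^(3).
At w = 33: N = 64. At w = 44: N = 27.
ΔN = 27 − 64 = -37.

ΔN = -37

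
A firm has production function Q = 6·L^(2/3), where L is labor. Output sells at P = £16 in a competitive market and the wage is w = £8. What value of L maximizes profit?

MP_L = (2/3)·6·L^(-1/3) = 4·L^(-1/3).
Profit maximization for a price taker requires P·MP_L = w: 16·4·L^(-1/3) = 8.
So L^(-1/3) = 0.125, which gives L = 512.

L* = 512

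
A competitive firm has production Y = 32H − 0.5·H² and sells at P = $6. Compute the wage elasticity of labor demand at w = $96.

From P·MP_H = w with MP_H = 32 − H, labor demand is H(w) = 32 − w/6.
dH/dw = −1/(6) = -1/6.
At w = 96, H = 16, so ε = (dH/dw)·(w/H) = (-1/6)·(96/16) = -1.

ε = -1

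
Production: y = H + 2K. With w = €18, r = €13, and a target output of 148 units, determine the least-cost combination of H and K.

The inputs are perfect substitutes, so the firm uses whichever has the lower cost per unit of output.
Cost per unit of output via H is 18; via K it is 6.5. K is cheaper.
Producing y = 148 with K alone: H = 0, K = 74.

H* = 0, K* = 74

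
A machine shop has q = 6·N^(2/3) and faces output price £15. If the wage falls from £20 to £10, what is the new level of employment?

N* = 216

From P·MP_N = w with MP_N = 4·N^(-1/3), the labor demand is N(w) = (60/w)^(3).
At w = 20: N = 27. At w = 10: N = 216.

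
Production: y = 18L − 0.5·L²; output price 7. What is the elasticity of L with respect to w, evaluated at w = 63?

ε = -1

From P·MP_L = w with MP_L = 18 − L, labor demand is L(w) = 18 − w/7.
dL/dw = −1/(7) = -1/7.
At w = 63, L = 9, so ε = (dL/dw)·(w/L) = (-1/7)·(63/9) = -1.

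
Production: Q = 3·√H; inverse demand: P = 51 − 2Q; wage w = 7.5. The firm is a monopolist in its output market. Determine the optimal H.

Marginal revenue from the inverse demand is MR = 51 − 4Q.
The marginal product is MP_H = 1.5·H^(-1/2).
A monopolist hires until marginal revenue product equals the wage: MR·MP_H = w.
At H, Q = 3·√H. Substituting and solving: (51 − 12·√H)·1.5·H^(-1/2) = 7.5 gives H = 9.

H* = 9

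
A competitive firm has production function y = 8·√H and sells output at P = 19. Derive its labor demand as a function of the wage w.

MP_H = (1/2)·8·H^(-1/2) = 4·H^(-1/2).
Setting P·MP_H = w: 76·H^(-1/2) = w.
Solving for H: H^(-1/2) = w/76, so H = (76/w)^(2).

H(w) = 5776/w²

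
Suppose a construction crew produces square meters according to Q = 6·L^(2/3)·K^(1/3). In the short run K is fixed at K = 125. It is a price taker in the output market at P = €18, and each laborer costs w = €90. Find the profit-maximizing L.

L* = 64

With K = 125, MP_L = (2/3)·6·L^(-1/3)·125^(1/3) = 20·L^(-1/3).
Profit maximization for a price taker requires P·MP_L = w: 18·20·L^(-1/3) = 90.
So L^(-1/3) = 0.25, which gives L = 64.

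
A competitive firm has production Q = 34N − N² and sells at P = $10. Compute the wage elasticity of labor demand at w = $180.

From P·MP_N = w with MP_N = 34 − 2N, labor demand is N(w) = (34 − w/10)/2.
dN/dw = −1/(20) = -0.05.
At w = 180, N = 8, so ε = (dN/dw)·(w/N) = (-0.05)·(180/8) = -1.125.

ε = -1.125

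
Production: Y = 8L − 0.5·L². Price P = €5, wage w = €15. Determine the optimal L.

The marginal product of L is MP_L = 8 − L.
A price-taking firm hires until the value of the marginal product equals the wage: P·MP_L = w, so 5·(8 − L) = 15.
Then 8 − L = 3, giving L = 5.

L* = 5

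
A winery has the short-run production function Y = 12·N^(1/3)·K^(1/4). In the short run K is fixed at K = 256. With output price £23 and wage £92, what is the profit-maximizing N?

With K = 256, MP_N = (1/3)·12·N^(-2/3)·256^(1/4) = 16·N^(-2/3).
Profit maximization for a price taker requires P·MP_N = w: 23·16·N^(-2/3) = 92.
So N^(-2/3) = 0.25, which gives N = 8.

N* = 8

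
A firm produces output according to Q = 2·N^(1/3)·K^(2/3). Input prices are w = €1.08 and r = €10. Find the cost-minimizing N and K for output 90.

N* = 125, K* = 27

Cost minimization requires the marginal rate of technical substitution to equal the input-price ratio: MP_N/MP_K = w/r.
Here MP_N/MP_K = (1/3)·(K/N)/(2/3) = 0.5·(K/N). Setting this equal to 1.08/10 = 0.108 gives K = 0.216N.
Substituting into Q = 90: 2·N^(1/3)·(0.216N)^(2/3) = 90.
Solving, N = 125 and K = 27.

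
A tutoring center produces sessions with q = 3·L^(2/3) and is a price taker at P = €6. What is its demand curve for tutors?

L(w) = 1728/w³

MP_L = (2/3)·3·L^(-1/3) = 2·L^(-1/3).
Setting P·MP_L = w: 12·L^(-1/3) = w.
Solving for L: L^(-1/3) = w/12, so L = (12/w)^(3).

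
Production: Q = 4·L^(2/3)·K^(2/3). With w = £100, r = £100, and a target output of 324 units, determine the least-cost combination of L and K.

Cost minimization requires the marginal rate of technical substitution to equal the input-price ratio: MP_L/MP_K = w/r.
Here MP_L/MP_K = (2/3)·(K/L)/(2/3) = (K/L). Setting this equal to 100/100 = 1 gives K = L.
Substituting into Q = 324: 4·L^(2/3)·(L)^(2/3) = 324.
Solving, L = 27 and K = 27.

L* = 27, K* = 27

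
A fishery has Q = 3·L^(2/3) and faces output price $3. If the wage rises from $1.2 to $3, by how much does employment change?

ΔL = -117

From P·MP_L = w with MP_L = 2·L^(-1/3), the labor demand is L(w) = (6/w)^(3).
At w = 1.2: L = 125. At w = 3: L = 8.
ΔL = 8 − 125 = -117.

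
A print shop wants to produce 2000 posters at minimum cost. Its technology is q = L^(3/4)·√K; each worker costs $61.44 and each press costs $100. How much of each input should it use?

L* = 625, K* = 256

Cost minimization requires the marginal rate of technical substitution to equal the input-price ratio: MP_L/MP_K = w/r.
Here MP_L/MP_K = (3/4)·(K/L)/(1/2) = 1.5·(K/L). Setting this equal to 61.44/100 = 0.6144 gives K = 0.4096L.
Substituting into q = 2000: L^(3/4)·(0.4096L)^(1/2) = 2000.
Solving, L = 625 and K = 256.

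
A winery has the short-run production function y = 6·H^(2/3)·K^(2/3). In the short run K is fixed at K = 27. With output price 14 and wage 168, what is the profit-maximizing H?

With K = 27, MP_H = (2/3)·6·H^(-1/3)·27^(2/3) = 36·H^(-1/3).
Profit maximization for a price taker requires P·MP_H = w: 14·36·H^(-1/3) = 168.
So H^(-1/3) = 1/3, which gives H = 27.

H* = 27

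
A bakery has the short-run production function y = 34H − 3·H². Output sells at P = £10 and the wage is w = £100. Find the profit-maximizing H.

H* = 4

The marginal product of H is MP_H = 34 − 6H.
A price-taking firm hires until the value of the marginal product equals the wage: P·MP_H = w, so 10·(34 − 6H) = 100.
Then 34 − 6H = 10, giving H = 4.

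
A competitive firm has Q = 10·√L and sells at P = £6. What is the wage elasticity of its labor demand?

MP_L = (1/2)·10·L^(-1/2), so P·MP_L = w gives 30·L^(-1/2) = w.
Solving, L(w) = (30/w)^(2). This is a constant-elasticity form: L ∝ w^(−2), so ε = −2.

ε = -2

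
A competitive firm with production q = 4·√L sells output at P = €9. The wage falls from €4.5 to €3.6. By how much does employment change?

From P·MP_L = w with MP_L = 2·L^(-1/2), the labor demand is L(w) = (18/w)^(2).
At w = 4.5: L = 16. At w = 3.6: L = 25.
ΔL = 25 − 16 = 9.

ΔL = 9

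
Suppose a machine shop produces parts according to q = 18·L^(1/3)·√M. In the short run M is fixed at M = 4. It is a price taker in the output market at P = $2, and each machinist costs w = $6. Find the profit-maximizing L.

L* = 8

With M = 4, MP_L = (1/3)·18·L^(-2/3)·4^(1/2) = 12·L^(-2/3).
Profit maximization for a price taker requires P·MP_L = w: 2·12·L^(-2/3) = 6.
So L^(-2/3) = 0.25, which gives L = 8.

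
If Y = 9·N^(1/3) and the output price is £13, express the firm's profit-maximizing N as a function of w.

N(w) = (39/w)^(3/2)

MP_N = (1/3)·9·N^(-2/3) = 3·N^(-2/3).
Setting P·MP_N = w: 39·N^(-2/3) = w.
Solving for N: N^(-2/3) = w/39, so N = (39/w)^(3/2).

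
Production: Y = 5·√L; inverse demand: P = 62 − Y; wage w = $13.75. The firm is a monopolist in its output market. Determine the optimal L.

Marginal revenue from the inverse demand is MR = 62 − 2Y.
The marginal product is MP_L = 2.5·L^(-1/2).
A monopolist hires until marginal revenue product equals the wage: MR·MP_L = w.
At L, Y = 5·√L. Substituting and solving: (62 − 10·√L)·2.5·L^(-1/2) = 13.75 gives L = 16.

L* = 16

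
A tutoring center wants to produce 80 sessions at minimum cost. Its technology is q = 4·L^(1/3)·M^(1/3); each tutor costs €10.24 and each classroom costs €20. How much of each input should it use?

Cost minimization requires the marginal rate of technical substitution to equal the input-price ratio: MP_L/MP_M = w/r.
Here MP_L/MP_M = (1/3)·(M/L)/(1/3) = (M/L). Setting this equal to 10.24/20 = 0.512 gives M = 0.512L.
Substituting into q = 80: 4·L^(1/3)·(0.512L)^(1/3) = 80.
Solving, L = 125 and M = 64.

L* = 125, M* = 64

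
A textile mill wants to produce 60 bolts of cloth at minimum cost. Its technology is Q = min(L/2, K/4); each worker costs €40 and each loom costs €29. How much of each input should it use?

With a fixed-proportions technology, the cost-minimizing bundle uses no slack in either input: L/2 = K/4 = Q.
So L = 2·60 = 120 and K = 4·60 = 240.

L* = 120, K* = 240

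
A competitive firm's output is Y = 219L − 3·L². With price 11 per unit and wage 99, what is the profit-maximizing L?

The marginal product of L is MP_L = 219 − 6L.
A price-taking firm hires until the value of the marginal product equals the wage: P·MP_L = w, so 11·(219 − 6L) = 99.
Then 219 − 6L = 9, giving L = 35.

L* = 35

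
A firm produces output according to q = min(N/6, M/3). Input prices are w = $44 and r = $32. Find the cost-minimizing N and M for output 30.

With a fixed-proportions technology, the cost-minimizing bundle uses no slack in either input: N/6 = M/3 = q.
So N = 6·30 = 180 and M = 3·30 = 90.

N* = 180, M* = 90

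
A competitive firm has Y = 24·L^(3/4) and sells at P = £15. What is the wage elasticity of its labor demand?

MP_L = (3/4)·24·L^(-1/4), so P·MP_L = w gives 270·L^(-1/4) = w.
Solving, L(w) = (270/w)^(4). This is a constant-elasticity form: L ∝ w^(−4), so ε = −4.

ε = -4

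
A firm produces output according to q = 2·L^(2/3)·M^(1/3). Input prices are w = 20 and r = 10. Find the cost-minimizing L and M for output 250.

Cost minimization requires the marginal rate of technical substitution to equal the input-price ratio: MP_L/MP_M = w/r.
Here MP_L/MP_M = (2/3)·(M/L)/(1/3) = 2·(M/L). Setting this equal to 20/10 = 2 gives M = L.
Substituting into q = 250: 2·L^(2/3)·(L)^(1/3) = 250.
Solving, L = 125 and M = 125.

L* = 125, M* = 125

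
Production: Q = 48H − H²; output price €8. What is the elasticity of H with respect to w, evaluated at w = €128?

From P·MP_H = w with MP_H = 48 − 2H, labor demand is H(w) = (48 − w/8)/2.
dH/dw = −1/(16) = -0.0625.
At w = 128, H = 16, so ε = (dH/dw)·(w/H) = (-0.0625)·(128/16) = -0.5.

ε = -0.5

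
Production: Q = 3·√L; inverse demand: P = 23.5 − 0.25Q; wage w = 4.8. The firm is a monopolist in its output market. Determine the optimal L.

L* = 25

Marginal revenue from the inverse demand is MR = 23.5 − 0.5Q.
The marginal product is MP_L = 1.5·L^(-1/2).
A monopolist hires until marginal revenue product equals the wage: MR·MP_L = w.
At L, Q = 3·√L. Substituting and solving: (23.5 − 1.5·√L)·1.5·L^(-1/2) = 4.8 gives L = 25.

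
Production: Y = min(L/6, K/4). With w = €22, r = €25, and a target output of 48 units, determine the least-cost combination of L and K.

L* = 288, K* = 192

With a fixed-proportions technology, the cost-minimizing bundle uses no slack in either input: L/6 = K/4 = Y.
So L = 6·48 = 288 and K = 4·48 = 192.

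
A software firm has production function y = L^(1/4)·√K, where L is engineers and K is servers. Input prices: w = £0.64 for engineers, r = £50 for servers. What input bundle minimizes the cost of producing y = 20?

L* = 625, K* = 16

Cost minimization requires the marginal rate of technical substitution to equal the input-price ratio: MP_L/MP_K = w/r.
Here MP_L/MP_K = (1/4)·(K/L)/(1/2) = 0.5·(K/L). Setting this equal to 0.64/50 = 0.0128 gives K = 0.0256L.
Substituting into y = 20: L^(1/4)·(0.0256L)^(1/2) = 20.
Solving, L = 625 and K = 16.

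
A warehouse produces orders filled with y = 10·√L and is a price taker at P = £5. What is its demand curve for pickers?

L(w) = 625/w²

MP_L = (1/2)·10·L^(-1/2) = 5·L^(-1/2).
Setting P·MP_L = w: 25·L^(-1/2) = w.
Solving for L: L^(-1/2) = w/25, so L = (25/w)^(2).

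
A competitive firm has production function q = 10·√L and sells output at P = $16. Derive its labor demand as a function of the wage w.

L(w) = 6400/w²

MP_L = (1/2)·10·L^(-1/2) = 5·L^(-1/2).
Setting P·MP_L = w: 80·L^(-1/2) = w.
Solving for L: L^(-1/2) = w/80, so L = (80/w)^(2).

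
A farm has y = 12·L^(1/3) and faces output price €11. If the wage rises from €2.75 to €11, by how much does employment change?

From P·MP_L = w with MP_L = 4·L^(-2/3), the labor demand is L(w) = (44/w)^(3/2).
At w = 2.75: L = 64. At w = 11: L = 8.
ΔL = 8 − 64 = -56.

ΔL = -56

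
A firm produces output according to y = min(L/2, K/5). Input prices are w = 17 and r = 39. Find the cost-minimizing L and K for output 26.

L* = 52, K* = 130

With a fixed-proportions technology, the cost-minimizing bundle uses no slack in either input: L/2 = K/5 = y.
So L = 2·26 = 52 and K = 5·26 = 130.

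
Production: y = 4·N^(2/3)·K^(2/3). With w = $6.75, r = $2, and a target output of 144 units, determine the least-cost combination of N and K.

Cost minimization requires the marginal rate of technical substitution to equal the input-price ratio: MP_N/MP_K = w/r.
Here MP_N/MP_K = (2/3)·(K/N)/(2/3) = (K/N). Setting this equal to 6.75/2 = 3.375 gives K = 3.375N.
Substituting into y = 144: 4·N^(2/3)·(3.375N)^(2/3) = 144.
Solving, N = 8 and K = 27.

N* = 8, K* = 27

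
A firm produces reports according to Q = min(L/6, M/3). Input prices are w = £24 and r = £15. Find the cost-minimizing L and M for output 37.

With a fixed-proportions technology, the cost-minimizing bundle uses no slack in either input: L/6 = M/3 = Q.
So L = 6·37 = 222 and M = 3·37 = 111.

L* = 222, M* = 111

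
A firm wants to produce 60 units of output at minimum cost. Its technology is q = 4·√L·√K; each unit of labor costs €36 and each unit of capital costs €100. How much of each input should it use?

L* = 25, K* = 9

Cost minimization requires the marginal rate of technical substitution to equal the input-price ratio: MP_L/MP_K = w/r.
Here MP_L/MP_K = (1/2)·(K/L)/(1/2) = (K/L). Setting this equal to 36/100 = 0.36 gives K = 0.36L.
Substituting into q = 60: 4·L^(1/2)·(0.36L)^(1/2) = 60.
Solving, L = 25 and K = 9.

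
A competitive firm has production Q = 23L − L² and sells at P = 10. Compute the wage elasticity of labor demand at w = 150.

ε = -1.875

From P·MP_L = w with MP_L = 23 − 2L, labor demand is L(w) = (23 − w/10)/2.
dL/dw = −1/(20) = -0.05.
At w = 150, L = 4, so ε = (dL/dw)·(w/L) = (-0.05)·(150/4) = -1.875.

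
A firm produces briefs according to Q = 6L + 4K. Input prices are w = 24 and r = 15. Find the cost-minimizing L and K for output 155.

The inputs are perfect substitutes, so the firm uses whichever has the lower cost per unit of output.
Cost per unit of output via L is w/6 = 4; via K it is r/4 = 3.75. K is cheaper.
Producing Q = 155 with K alone: L = 0, K = 38.75.

L* = 0, K* = 38.75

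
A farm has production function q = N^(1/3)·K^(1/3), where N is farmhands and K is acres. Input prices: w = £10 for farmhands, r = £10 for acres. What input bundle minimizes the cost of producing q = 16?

N* = 64, K* = 64

Cost minimization requires the marginal rate of technical substitution to equal the input-price ratio: MP_N/MP_K = w/r.
Here MP_N/MP_K = (1/3)·(K/N)/(1/3) = (K/N). Setting this equal to 10/10 = 1 gives K = N.
Substituting into q = 16: N^(1/3)·(N)^(1/3) = 16.
Solving, N = 64 and K = 64.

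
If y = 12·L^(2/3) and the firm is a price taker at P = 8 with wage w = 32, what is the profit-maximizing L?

L* = 8

MP_L = (2/3)·12·L^(-1/3) = 8·L^(-1/3).
Profit maximization for a price taker requires P·MP_L = w: 8·8·L^(-1/3) = 32.
So L^(-1/3) = 0.5, which gives L = 8.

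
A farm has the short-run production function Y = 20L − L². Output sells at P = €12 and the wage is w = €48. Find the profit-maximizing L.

The marginal product of L is MP_L = 20 − 2L.
A price-taking firm hires until the value of the marginal product equals the wage: P·MP_L = w, so 12·(20 − 2L) = 48.
Then 20 − 2L = 4, giving L = 8.

L* = 8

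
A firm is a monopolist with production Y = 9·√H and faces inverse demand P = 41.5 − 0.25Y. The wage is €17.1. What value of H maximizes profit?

Marginal revenue from the inverse demand is MR = 41.5 − 0.5Y.
The marginal product is MP_H = 4.5·H^(-1/2).
A monopolist hires until marginal revenue product equals the wage: MR·MP_H = w.
At H, Y = 9·√H. Substituting and solving: (41.5 − 4.5·√H)·4.5·H^(-1/2) = 17.1 gives H = 25.

H* = 25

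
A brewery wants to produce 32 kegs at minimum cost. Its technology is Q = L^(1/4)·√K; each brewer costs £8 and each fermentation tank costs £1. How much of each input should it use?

L* = 16, K* = 256

Cost minimization requires the marginal rate of technical substitution to equal the input-price ratio: MP_L/MP_K = w/r.
Here MP_L/MP_K = (1/4)·(K/L)/(1/2) = 0.5·(K/L). Setting this equal to 8/1 = 8 gives K = 16L.
Substituting into Q = 32: L^(1/4)·(16L)^(1/2) = 32.
Solving, L = 16 and K = 256.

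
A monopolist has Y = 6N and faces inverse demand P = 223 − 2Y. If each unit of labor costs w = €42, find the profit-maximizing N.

N* = 9

Marginal revenue from the inverse demand is MR = 223 − 4Y.
The marginal product is MP_N = 6.
A monopolist hires until marginal revenue product equals the wage: MR·MP_N = w.
(223 − 24N)·6 = 42, so N = 9.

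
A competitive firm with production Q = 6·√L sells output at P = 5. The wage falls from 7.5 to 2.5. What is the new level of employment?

From P·MP_L = w with MP_L = 3·L^(-1/2), the labor demand is L(w) = (15/w)^(2).
At w = 7.5: L = 4. At w = 2.5: L = 36.

L* = 36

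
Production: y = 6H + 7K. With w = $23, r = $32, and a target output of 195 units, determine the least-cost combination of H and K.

The inputs are perfect substitutes, so the firm uses whichever has the lower cost per unit of output.
Cost per unit of output via H is w/6 = 23/6; via K it is r/7 = 32/7. H is cheaper.
Producing y = 195 with H alone: H = 32.5, K = 0.

H* = 32.5, K* = 0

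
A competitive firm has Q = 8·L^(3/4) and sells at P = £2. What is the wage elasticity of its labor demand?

MP_L = (3/4)·8·L^(-1/4), so P·MP_L = w gives 12·L^(-1/4) = w.
Solving, L(w) = (12/w)^(4). This is a constant-elasticity form: L ∝ w^(−4), so ε = −4.

ε = -4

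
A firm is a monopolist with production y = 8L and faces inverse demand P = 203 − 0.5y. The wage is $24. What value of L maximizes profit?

Marginal revenue from the inverse demand is MR = 203 − y.
The marginal product is MP_L = 8.
A monopolist hires until marginal revenue product equals the wage: MR·MP_L = w.
(203 − 8L)·8 = 24, so L = 25.

L* = 25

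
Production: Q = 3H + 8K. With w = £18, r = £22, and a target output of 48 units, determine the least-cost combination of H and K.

H* = 0, K* = 6

The inputs are perfect substitutes, so the firm uses whichever has the lower cost per unit of output.
Cost per unit of output via H is w/3 = 6; via K it is r/8 = 2.75. K is cheaper.
Producing Q = 48 with K alone: H = 0, K = 6.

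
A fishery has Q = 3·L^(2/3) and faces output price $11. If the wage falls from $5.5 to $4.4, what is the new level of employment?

L* = 125

From P·MP_L = w with MP_L = 2·L^(-1/3), the labor demand is L(w) = (22/w)^(3).
At w = 5.5: L = 64. At w = 4.4: L = 125.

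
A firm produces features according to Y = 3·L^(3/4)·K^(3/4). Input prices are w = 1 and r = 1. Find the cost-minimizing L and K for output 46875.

Cost minimization requires the marginal rate of technical substitution to equal the input-price ratio: MP_L/MP_K = w/r.
Here MP_L/MP_K = (3/4)·(K/L)/(3/4) = (K/L). Setting this equal to 1/1 = 1 gives K = L.
Substituting into Y = 46875: 3·L^(3/4)·(L)^(3/4) = 46875.
Solving, L = 625 and K = 625.

L* = 625, K* = 625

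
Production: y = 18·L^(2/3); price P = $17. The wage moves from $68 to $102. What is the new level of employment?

From P·MP_L = w with MP_L = 12·L^(-1/3), the labor demand is L(w) = (204/w)^(3).
At w = 68: L = 27. At w = 102: L = 8.

L* = 8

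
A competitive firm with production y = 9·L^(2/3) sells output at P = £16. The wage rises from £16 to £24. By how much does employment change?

From P·MP_L = w with MP_L = 6·L^(-1/3), the labor demand is L(w) = (96/w)^(3).
At w = 16: L = 216. At w = 24: L = 64.
ΔL = 64 − 216 = -152.

ΔL = -152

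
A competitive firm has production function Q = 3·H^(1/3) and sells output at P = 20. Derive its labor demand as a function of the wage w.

H(w) = (20/w)^(3/2)

MP_H = (1/3)·3·H^(-2/3) = H^(-2/3).
Setting P·MP_H = w: 20·H^(-2/3) = w.
Solving for H: H^(-2/3) = w/20, so H = (20/w)^(3/2).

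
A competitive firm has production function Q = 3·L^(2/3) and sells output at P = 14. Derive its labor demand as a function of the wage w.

L(w) = 21952/w³

MP_L = (2/3)·3·L^(-1/3) = 2·L^(-1/3).
Setting P·MP_L = w: 28·L^(-1/3) = w.
Solving for L: L^(-1/3) = w/28, so L = (28/w)^(3).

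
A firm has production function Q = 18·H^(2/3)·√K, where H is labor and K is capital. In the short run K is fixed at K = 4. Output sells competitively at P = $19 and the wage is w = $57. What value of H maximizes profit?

With K = 4, MP_H = (2/3)·18·H^(-1/3)·4^(1/2) = 24·H^(-1/3).
Profit maximization for a price taker requires P·MP_H = w: 19·24·H^(-1/3) = 57.
So H^(-1/3) = 0.125, which gives H = 512.

H* = 512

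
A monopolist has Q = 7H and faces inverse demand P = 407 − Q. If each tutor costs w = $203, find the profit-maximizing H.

Marginal revenue from the inverse demand is MR = 407 − 2Q.
The marginal product is MP_H = 7.
A monopolist hires until marginal revenue product equals the wage: MR·MP_H = w.
(407 − 14H)·7 = 203, so H = 27.

H* = 27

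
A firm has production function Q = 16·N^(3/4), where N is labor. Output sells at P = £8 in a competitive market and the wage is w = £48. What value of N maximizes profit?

N* = 16

MP_N = (3/4)·16·N^(-1/4) = 12·N^(-1/4).
Profit maximization for a price taker requires P·MP_N = w: 8·12·N^(-1/4) = 48.
So N^(-1/4) = 0.5, which gives N = 16.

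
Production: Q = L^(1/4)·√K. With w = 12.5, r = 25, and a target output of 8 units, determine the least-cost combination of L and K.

Cost minimization requires the marginal rate of technical substitution to equal the input-price ratio: MP_L/MP_K = w/r.
Here MP_L/MP_K = (1/4)·(K/L)/(1/2) = 0.5·(K/L). Setting this equal to 12.5/25 = 0.5 gives K = L.
Substituting into Q = 8: L^(1/4)·(L)^(1/2) = 8.
Solving, L = 16 and K = 16.

L* = 16, K* = 16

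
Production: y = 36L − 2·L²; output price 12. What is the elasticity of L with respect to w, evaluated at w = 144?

From P·MP_L = w with MP_L = 36 − 4L, labor demand is L(w) = (36 − w/12)/4.
dL/dw = −1/(48) = -1/48.
At w = 144, L = 6, so ε = (dL/dw)·(w/L) = (-1/48)·(144/6) = -0.5.

ε = -0.5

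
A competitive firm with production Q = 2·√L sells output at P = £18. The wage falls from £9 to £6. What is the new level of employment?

From P·MP_L = w with MP_L = L^(-1/2), the labor demand is L(w) = (18/w)^(2).
At w = 9: L = 4. At w = 6: L = 9.

L* = 9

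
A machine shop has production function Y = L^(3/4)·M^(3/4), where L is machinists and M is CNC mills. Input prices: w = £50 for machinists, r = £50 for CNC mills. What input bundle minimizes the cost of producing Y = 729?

Cost minimization requires the marginal rate of technical substitution to equal the input-price ratio: MP_L/MP_M = w/r.
Here MP_L/MP_M = (3/4)·(M/L)/(3/4) = (M/L). Setting this equal to 50/50 = 1 gives M = L.
Substituting into Y = 729: L^(3/4)·(L)^(3/4) = 729.
Solving, L = 81 and M = 81.

L* = 81, M* = 81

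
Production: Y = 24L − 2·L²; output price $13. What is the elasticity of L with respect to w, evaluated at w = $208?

From P·MP_L = w with MP_L = 24 − 4L, labor demand is L(w) = (24 − w/13)/4.
dL/dw = −1/(52) = -1/52.
At w = 208, L = 2, so ε = (dL/dw)·(w/L) = (-1/52)·(208/2) = -2.

ε = -2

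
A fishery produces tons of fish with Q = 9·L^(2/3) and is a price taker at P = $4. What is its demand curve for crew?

MP_L = (2/3)·9·L^(-1/3) = 6·L^(-1/3).
Setting P·MP_L = w: 24·L^(-1/3) = w.
Solving for L: L^(-1/3) = w/24, so L = (24/w)^(3).

L(w) = 13824/w³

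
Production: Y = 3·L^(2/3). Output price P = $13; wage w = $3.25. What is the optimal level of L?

MP_L = (2/3)·3·L^(-1/3) = 2·L^(-1/3).
Profit maximization for a price taker requires P·MP_L = w: 13·2·L^(-1/3) = 3.25.
So L^(-1/3) = 0.125, which gives L = 512.

L* = 512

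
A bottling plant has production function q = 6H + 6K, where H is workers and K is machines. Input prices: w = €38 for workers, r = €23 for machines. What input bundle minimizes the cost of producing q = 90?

The inputs are perfect substitutes, so the firm uses whichever has the lower cost per unit of output.
Cost per unit of output via H is w/6 = 19/3; via K it is r/6 = 23/6. K is cheaper.
Producing q = 90 with K alone: H = 0, K = 15.

H* = 0, K* = 15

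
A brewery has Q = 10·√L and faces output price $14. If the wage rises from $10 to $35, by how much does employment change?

ΔL = -45

From P·MP_L = w with MP_L = 5·L^(-1/2), the labor demand is L(w) = (70/w)^(2).
At w = 10: L = 49. At w = 35: L = 4.
ΔL = 4 − 49 = -45.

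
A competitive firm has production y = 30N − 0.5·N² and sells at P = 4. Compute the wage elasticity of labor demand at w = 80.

ε = -2

From P·MP_N = w with MP_N = 30 − N, labor demand is N(w) = 30 − w/4.
dN/dw = −1/(4) = -0.25.
At w = 80, N = 10, so ε = (dN/dw)·(w/N) = (-0.25)·(80/10) = -2.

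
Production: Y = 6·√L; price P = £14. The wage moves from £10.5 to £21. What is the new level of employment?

From P·MP_L = w with MP_L = 3·L^(-1/2), the labor demand is L(w) = (42/w)^(2).
At w = 10.5: L = 16. At w = 21: L = 4.

L* = 4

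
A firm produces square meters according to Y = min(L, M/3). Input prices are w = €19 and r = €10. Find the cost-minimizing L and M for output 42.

L* = 42, M* = 126

With a fixed-proportions technology, the cost-minimizing bundle uses no slack in either input: L = M/3 = Y.
So L = 42 and M = 3·42 = 126.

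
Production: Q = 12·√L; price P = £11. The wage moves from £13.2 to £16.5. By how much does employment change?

ΔL = -9

From P·MP_L = w with MP_L = 6·L^(-1/2), the labor demand is L(w) = (66/w)^(2).
At w = 13.2: L = 25. At w = 16.5: L = 16.
ΔL = 16 − 25 = -9.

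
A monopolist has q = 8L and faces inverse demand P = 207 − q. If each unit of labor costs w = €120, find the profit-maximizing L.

L* = 12

Marginal revenue from the inverse demand is MR = 207 − 2q.
The marginal product is MP_L = 8.
A monopolist hires until marginal revenue product equals the wage: MR·MP_L = w.
(207 − 16L)·8 = 120, so L = 12.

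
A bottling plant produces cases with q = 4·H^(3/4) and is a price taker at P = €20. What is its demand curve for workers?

MP_H = (3/4)·4·H^(-1/4) = 3·H^(-1/4).
Setting P·MP_H = w: 60·H^(-1/4) = w.
Solving for H: H^(-1/4) = w/60, so H = (60/w)^(4).

H(w) = (60/w)^(4)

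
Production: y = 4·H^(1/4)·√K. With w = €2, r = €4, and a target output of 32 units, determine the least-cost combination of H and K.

Cost minimization requires the marginal rate of technical substitution to equal the input-price ratio: MP_H/MP_K = w/r.
Here MP_H/MP_K = (1/4)·(K/H)/(1/2) = 0.5·(K/H). Setting this equal to 2/4 = 0.5 gives K = H.
Substituting into y = 32: 4·H^(1/4)·(H)^(1/2) = 32.
Solving, H = 16 and K = 16.

H* = 16, K* = 16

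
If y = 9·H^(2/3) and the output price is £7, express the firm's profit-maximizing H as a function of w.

H(w) = 74088/w³

MP_H = (2/3)·9·H^(-1/3) = 6·H^(-1/3).
Setting P·MP_H = w: 42·H^(-1/3) = w.
Solving for H: H^(-1/3) = w/42, so H = (42/w)^(3).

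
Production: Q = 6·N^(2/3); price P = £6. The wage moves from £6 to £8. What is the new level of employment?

From P·MP_N = w with MP_N = 4·N^(-1/3), the labor demand is N(w) = (24/w)^(3).
At w = 6: N = 64. At w = 8: N = 27.

N* = 27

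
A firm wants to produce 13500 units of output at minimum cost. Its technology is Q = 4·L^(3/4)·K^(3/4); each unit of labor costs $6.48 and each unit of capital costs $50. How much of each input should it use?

L* = 625, K* = 81

Cost minimization requires the marginal rate of technical substitution to equal the input-price ratio: MP_L/MP_K = w/r.
Here MP_L/MP_K = (3/4)·(K/L)/(3/4) = (K/L). Setting this equal to 6.48/50 = 0.1296 gives K = 0.1296L.
Substituting into Q = 13500: 4·L^(3/4)·(0.1296L)^(3/4) = 13500.
Solving, L = 625 and K = 81.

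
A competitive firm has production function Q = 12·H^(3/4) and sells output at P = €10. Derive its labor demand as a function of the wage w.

MP_H = (3/4)·12·H^(-1/4) = 9·H^(-1/4).
Setting P·MP_H = w: 90·H^(-1/4) = w.
Solving for H: H^(-1/4) = w/90, so H = (90/w)^(4).

H(w) = (90/w)^(4)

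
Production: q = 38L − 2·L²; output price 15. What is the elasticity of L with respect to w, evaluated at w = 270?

From P·MP_L = w with MP_L = 38 − 4L, labor demand is L(w) = (38 − w/15)/4.
dL/dw = −1/(60) = -1/60.
At w = 270, L = 5, so ε = (dL/dw)·(w/L) = (-1/60)·(270/5) = -0.9.

ε = -0.9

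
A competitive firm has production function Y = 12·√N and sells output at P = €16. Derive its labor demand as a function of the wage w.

N(w) = 9216/w²

MP_N = (1/2)·12·N^(-1/2) = 6·N^(-1/2).
Setting P·MP_N = w: 96·N^(-1/2) = w.
Solving for N: N^(-1/2) = w/96, so N = (96/w)^(2).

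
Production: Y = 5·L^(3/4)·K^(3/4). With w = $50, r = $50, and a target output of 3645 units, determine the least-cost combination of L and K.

Cost minimization requires the marginal rate of technical substitution to equal the input-price ratio: MP_L/MP_K = w/r.
Here MP_L/MP_K = (3/4)·(K/L)/(3/4) = (K/L). Setting this equal to 50/50 = 1 gives K = L.
Substituting into Y = 3645: 5·L^(3/4)·(L)^(3/4) = 3645.
Solving, L = 81 and K = 81.

L* = 81, K* = 81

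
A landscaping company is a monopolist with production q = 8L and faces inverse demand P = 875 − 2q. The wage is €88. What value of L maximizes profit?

L* = 27

Marginal revenue from the inverse demand is MR = 875 − 4q.
The marginal product is MP_L = 8.
A monopolist hires until marginal revenue product equals the wage: MR·MP_L = w.
(875 − 32L)·8 = 88, so L = 27.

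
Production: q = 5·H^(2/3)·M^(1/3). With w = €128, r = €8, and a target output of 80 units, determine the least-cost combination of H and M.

Cost minimization requires the marginal rate of technical substitution to equal the input-price ratio: MP_H/MP_M = w/r.
Here MP_H/MP_M = (2/3)·(M/H)/(1/3) = 2·(M/H). Setting this equal to 128/8 = 16 gives M = 8H.
Substituting into q = 80: 5·H^(2/3)·(8H)^(1/3) = 80.
Solving, H = 8 and M = 64.

H* = 8, M* = 64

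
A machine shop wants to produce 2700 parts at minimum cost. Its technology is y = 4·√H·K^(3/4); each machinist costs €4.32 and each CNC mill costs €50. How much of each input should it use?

H* = 625, K* = 81

Cost minimization requires the marginal rate of technical substitution to equal the input-price ratio: MP_H/MP_K = w/r.
Here MP_H/MP_K = (1/2)·(K/H)/(3/4) = (2/3)·(K/H). Setting this equal to 4.32/50 = 0.0864 gives K = 0.1296H.
Substituting into y = 2700: 4·H^(1/2)·(0.1296H)^(3/4) = 2700.
Solving, H = 625 and K = 81.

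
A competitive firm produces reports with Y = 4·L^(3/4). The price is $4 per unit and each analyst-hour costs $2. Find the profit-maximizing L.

MP_L = (3/4)·4·L^(-1/4) = 3·L^(-1/4).
Profit maximization for a price taker requires P·MP_L = w: 4·3·L^(-1/4) = 2.
So L^(-1/4) = 1/6, which gives L = 1296.

L* = 1296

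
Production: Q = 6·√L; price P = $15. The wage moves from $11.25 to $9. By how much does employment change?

From P·MP_L = w with MP_L = 3·L^(-1/2), the labor demand is L(w) = (45/w)^(2).
At w = 11.25: L = 16. At w = 9: L = 25.
ΔL = 25 − 16 = 9.

ΔL = 9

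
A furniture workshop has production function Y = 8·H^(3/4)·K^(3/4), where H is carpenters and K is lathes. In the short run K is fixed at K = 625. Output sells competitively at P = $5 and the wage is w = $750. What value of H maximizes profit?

H* = 625

With K = 625, MP_H = (3/4)·8·H^(-1/4)·625^(3/4) = 750·H^(-1/4).
Profit maximization for a price taker requires P·MP_H = w: 5·750·H^(-1/4) = 750.
So H^(-1/4) = 0.2, which gives H = 625.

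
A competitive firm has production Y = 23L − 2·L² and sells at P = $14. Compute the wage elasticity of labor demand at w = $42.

From P·MP_L = w with MP_L = 23 − 4L, labor demand is L(w) = (23 − w/14)/4.
dL/dw = −1/(56) = -1/56.
At w = 42, L = 5, so ε = (dL/dw)·(w/L) = (-1/56)·(42/5) = -0.15.

ε = -0.15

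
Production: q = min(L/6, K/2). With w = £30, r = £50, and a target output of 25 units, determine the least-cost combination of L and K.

With a fixed-proportions technology, the cost-minimizing bundle uses no slack in either input: L/6 = K/2 = q.
So L = 6·25 = 150 and K = 2·25 = 50.

L* = 150, K* = 50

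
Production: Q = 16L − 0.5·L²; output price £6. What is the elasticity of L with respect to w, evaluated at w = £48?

From P·MP_L = w with MP_L = 16 − L, labor demand is L(w) = 16 − w/6.
dL/dw = −1/(6) = -1/6.
At w = 48, L = 8, so ε = (dL/dw)·(w/L) = (-1/6)·(48/8) = -1.

ε = -1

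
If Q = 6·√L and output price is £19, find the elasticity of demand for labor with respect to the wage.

ε = -2

MP_L = (1/2)·6·L^(-1/2), so P·MP_L = w gives 57·L^(-1/2) = w.
Solving, L(w) = (57/w)^(2). This is a constant-elasticity form: L ∝ w^(−2), so ε = −2.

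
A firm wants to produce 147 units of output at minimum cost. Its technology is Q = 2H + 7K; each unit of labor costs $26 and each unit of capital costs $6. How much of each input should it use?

H* = 0, K* = 21

The inputs are perfect substitutes, so the firm uses whichever has the lower cost per unit of output.
Cost per unit of output via H is w/2 = 13; via K it is r/7 = 6/7. K is cheaper.
Producing Q = 147 with K alone: H = 0, K = 21.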